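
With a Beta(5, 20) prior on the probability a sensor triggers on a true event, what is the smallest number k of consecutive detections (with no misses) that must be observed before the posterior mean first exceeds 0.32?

After k detections and 0 misses the posterior is Beta(5+k, 20), with mean (5+k)/(5+20+k).
Set (5+k)/(25+k) > 0.32 and solve: k > (0.32·25 − 5)/(1 − 0.32) = 4.412.
The smallest integer exceeding 4.412 is 5, and checking k=5: (10)/(30) = 0.3333 > 0.32.

k = 5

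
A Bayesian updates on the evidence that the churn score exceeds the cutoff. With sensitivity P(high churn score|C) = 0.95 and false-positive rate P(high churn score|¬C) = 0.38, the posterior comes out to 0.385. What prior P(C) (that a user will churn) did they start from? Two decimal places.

P(C) = 0.20

In odds form, posterior odds = prior odds × likelihood ratio, so prior odds = posterior odds ÷ LR.
Posterior odds = 0.385/(1−0.385) = 0.6260. LR = 0.95/0.38 = 2.5000.
Prior odds = 0.6260/2.5000 = 0.2504, so P(C) = 0.2504/(1+0.2504) ≈ 0.20.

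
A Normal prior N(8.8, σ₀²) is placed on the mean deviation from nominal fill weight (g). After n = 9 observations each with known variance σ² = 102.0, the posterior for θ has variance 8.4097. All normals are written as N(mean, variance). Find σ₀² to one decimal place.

For the Normal–Normal model with known σ², precisions add: τ_n = τ₀ + n/σ².
So 1/σ₀² = 1/8.4097 − 9/102.0 = 0.118910 − 0.088235 = 0.030675.
Hence σ₀² = 1/0.030675 ≈ 32.6.

σ₀² = 32.6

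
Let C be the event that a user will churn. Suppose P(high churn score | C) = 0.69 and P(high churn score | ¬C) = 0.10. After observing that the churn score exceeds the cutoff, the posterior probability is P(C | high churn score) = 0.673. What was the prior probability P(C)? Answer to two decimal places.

In odds form, posterior odds = prior odds × likelihood ratio, so prior odds = posterior odds ÷ LR.
Posterior odds = 0.673/(1−0.673) = 2.0581. LR = 0.69/0.10 = 6.9000.
Prior odds = 2.0581/6.9000 = 0.2983, so P(C) = 0.2983/(1+0.2983) ≈ 0.23.

P(C) = 0.23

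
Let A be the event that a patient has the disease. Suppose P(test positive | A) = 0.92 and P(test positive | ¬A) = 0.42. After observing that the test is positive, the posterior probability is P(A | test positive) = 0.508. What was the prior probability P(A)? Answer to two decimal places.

P(A) = 0.32

In odds form, posterior odds = prior odds × likelihood ratio, so prior odds = posterior odds ÷ LR.
Posterior odds = 0.508/(1−0.508) = 1.0325. LR = 0.92/0.42 = 2.1905.
Prior odds = 1.0325/2.1905 = 0.4714, so P(A) = 0.4714/(1+0.4714) ≈ 0.32.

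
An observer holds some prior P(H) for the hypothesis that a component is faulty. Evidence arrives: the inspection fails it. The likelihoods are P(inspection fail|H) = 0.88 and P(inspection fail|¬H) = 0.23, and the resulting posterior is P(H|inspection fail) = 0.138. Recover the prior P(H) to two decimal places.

In odds form, posterior odds = prior odds × likelihood ratio, so prior odds = posterior odds ÷ LR.
Posterior odds = 0.138/(1−0.138) = 0.1601. LR = 0.88/0.23 = 3.8261.
Prior odds = 0.1601/3.8261 = 0.0418, so P(H) = 0.0418/(1+0.0418) ≈ 0.04.

P(H) = 0.04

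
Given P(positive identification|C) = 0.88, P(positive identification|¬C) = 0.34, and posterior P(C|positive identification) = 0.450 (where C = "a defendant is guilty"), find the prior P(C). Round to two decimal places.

P(C) = 0.24

Bayes' rule in odds form gives O(C|E) = O(C)·[P(E|C)/P(E|¬C)], hence O(C) = O(C|E)/LR.
Posterior odds = 0.450/(1−0.450) = 0.8182. LR = 0.88/0.34 = 2.5882.
Prior odds = 0.8182/2.5882 = 0.3161, so P(C) = 0.3161/(1+0.3161) ≈ 0.24.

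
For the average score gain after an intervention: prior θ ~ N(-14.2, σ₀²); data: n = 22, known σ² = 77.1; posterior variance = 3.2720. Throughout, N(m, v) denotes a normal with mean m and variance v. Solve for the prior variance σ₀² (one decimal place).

σ₀² = 49.3

Posterior precision equals prior precision plus data precision: 1/σ_n² = 1/σ₀² + n/σ².
So 1/σ₀² = 1/3.2720 − 22/77.1 = 0.305623 − 0.285344 = 0.020279.
Hence σ₀² = 1/0.020279 ≈ 49.3.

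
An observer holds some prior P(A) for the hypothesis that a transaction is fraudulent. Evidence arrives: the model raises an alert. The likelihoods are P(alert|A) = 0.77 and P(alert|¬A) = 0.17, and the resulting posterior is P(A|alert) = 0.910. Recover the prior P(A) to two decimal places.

Bayes' rule in odds form gives O(A|E) = O(A)·[P(E|A)/P(E|¬A)], hence O(A) = O(A|E)/LR.
Posterior odds = 0.910/(1−0.910) = 10.1111. LR = 0.77/0.17 = 4.5294.
Prior odds = 10.1111/4.5294 = 2.2323, so P(A) = 2.2323/(1+2.2323) ≈ 0.69.

P(A) = 0.69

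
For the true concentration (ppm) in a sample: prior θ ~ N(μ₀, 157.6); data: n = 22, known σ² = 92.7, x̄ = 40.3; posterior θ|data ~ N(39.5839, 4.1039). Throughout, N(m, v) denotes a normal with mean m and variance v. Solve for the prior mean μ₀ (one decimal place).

The posterior mean is a precision-weighted average: μ_n = (τ₀μ₀ + τ_data·x̄)/(τ₀+τ_data), with τ₀=1/σ₀² and τ_data=n/σ².
Here τ₀ = 1/157.6 = 0.006345 and τ_data = 22/92.7 = 0.237325, so τ_n = 0.243670.
Rearranging for μ₀: μ₀ = (μ_n·τ_n − τ_data·x̄)/τ₀ = (39.5839·0.243670 − 0.237325·40.3) / 0.006345 = 0.081211/0.006345 ≈ 12.8.

μ₀ = 12.8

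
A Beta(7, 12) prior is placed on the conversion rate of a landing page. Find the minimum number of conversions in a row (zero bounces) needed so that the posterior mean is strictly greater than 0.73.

k = 26

After k conversions and 0 bounces the posterior is Beta(7+k, 12), with mean (7+k)/(7+12+k).
Set (7+k)/(19+k) > 0.73 and solve: k > (0.73·19 − 7)/(1 − 0.73) = 25.444.
The smallest integer exceeding 25.444 is 26.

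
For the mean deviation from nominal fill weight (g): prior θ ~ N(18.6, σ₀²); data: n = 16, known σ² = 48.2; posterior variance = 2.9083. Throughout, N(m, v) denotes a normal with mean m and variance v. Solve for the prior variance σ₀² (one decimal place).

For the Normal–Normal model with known σ², precisions add: τ_n = τ₀ + n/σ².
So 1/σ₀² = 1/2.9083 − 16/48.2 = 0.343843 − 0.331950 = 0.011893.
Hence σ₀² = 1/0.011893 ≈ 84.1.

σ₀² = 84.1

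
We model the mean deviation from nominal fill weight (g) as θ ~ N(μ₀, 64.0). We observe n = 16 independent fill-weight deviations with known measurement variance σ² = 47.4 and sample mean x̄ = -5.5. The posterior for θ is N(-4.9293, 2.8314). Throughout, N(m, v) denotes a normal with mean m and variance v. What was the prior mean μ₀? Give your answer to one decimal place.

The posterior mean is a precision-weighted average: μ_n = (τ₀μ₀ + τ_data·x̄)/(τ₀+τ_data), with τ₀=1/σ₀² and τ_data=n/σ².
Here τ₀ = 1/64.0 = 0.015625 and τ_data = 16/47.4 = 0.337553, so τ_n = 0.353178.
Rearranging for μ₀: μ₀ = (μ_n·τ_n − τ_data·x̄)/τ₀ = (-4.9293·0.353178 − 0.337553·-5.5) / 0.015625 = 0.115621/0.015625 ≈ 7.4.

μ₀ = 7.4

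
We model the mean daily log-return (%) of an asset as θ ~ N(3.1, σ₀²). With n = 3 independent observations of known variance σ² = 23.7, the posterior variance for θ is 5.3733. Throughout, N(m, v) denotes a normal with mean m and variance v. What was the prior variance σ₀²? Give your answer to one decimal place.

For the Normal–Normal model with known σ², precisions add: τ_n = τ₀ + n/σ².
So 1/σ₀² = 1/5.3733 − 3/23.7 = 0.186105 − 0.126582 = 0.059523.
Hence σ₀² = 1/0.059523 ≈ 16.8.

σ₀² = 16.8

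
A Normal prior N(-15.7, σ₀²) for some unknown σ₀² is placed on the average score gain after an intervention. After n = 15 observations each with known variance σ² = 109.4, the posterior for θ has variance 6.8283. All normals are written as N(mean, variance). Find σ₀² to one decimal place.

σ₀² = 107.1

Posterior precision equals prior precision plus data precision: 1/σ_n² = 1/σ₀² + n/σ².
So 1/σ₀² = 1/6.8283 − 15/109.4 = 0.146449 − 0.137112 = 0.009337.
Hence σ₀² = 1/0.009337 ≈ 107.1.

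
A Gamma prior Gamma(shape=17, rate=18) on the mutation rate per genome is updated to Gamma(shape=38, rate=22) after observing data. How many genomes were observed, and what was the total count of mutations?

Gamma–Poisson conjugacy: posterior shape = α + Σxᵢ, posterior rate = β + n.
Matching: Σxᵢ = 38 − 17 = 21 and n = 22 − 18 = 4.

n = 4 genomes with total 21 mutations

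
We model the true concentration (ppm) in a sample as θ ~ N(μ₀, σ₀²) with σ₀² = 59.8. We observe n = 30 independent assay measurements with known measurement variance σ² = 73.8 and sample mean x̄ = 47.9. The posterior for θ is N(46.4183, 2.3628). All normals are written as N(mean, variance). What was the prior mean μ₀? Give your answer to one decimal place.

With known observation variance, the Normal–Normal posterior has precision τ_n = τ₀ + n/σ² and mean μ_n = (τ₀μ₀ + (n/σ²)x̄)/τ_n.
Here τ₀ = 1/59.8 = 0.016722 and τ_data = 30/73.8 = 0.406504, so τ_n = 0.423226.
Rearranging for μ₀: μ₀ = (μ_n·τ_n − τ_data·x̄)/τ₀ = (46.4183·0.423226 − 0.406504·47.9) / 0.016722 = 0.173890/0.016722 ≈ 10.4.

μ₀ = 10.4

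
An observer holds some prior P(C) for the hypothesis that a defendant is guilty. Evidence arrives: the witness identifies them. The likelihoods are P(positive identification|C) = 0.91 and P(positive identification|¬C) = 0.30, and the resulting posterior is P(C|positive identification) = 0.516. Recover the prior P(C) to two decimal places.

P(C) = 0.26

Bayes' rule in odds form gives O(C|E) = O(C)·[P(E|C)/P(E|¬C)], hence O(C) = O(C|E)/LR.
Posterior odds = 0.516/(1−0.516) = 1.0661. LR = 0.91/0.30 = 3.0333.
Prior odds = 1.0661/3.0333 = 0.3515, so P(C) = 0.3515/(1+0.3515) ≈ 0.26.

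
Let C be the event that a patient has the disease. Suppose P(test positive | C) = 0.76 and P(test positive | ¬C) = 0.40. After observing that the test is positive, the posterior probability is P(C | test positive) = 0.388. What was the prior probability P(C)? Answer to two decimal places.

P(C) = 0.25

In odds form, posterior odds = prior odds × likelihood ratio, so prior odds = posterior odds ÷ LR.
Posterior odds = 0.388/(1−0.388) = 0.6340. LR = 0.76/0.40 = 1.9000.
Prior odds = 0.6340/1.9000 = 0.3337, so P(C) = 0.3337/(1+0.3337) ≈ 0.25.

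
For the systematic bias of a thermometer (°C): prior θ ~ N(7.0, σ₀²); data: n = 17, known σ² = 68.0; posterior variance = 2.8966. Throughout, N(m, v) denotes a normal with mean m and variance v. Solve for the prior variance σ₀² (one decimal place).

For the Normal–Normal model with known σ², precisions add: τ_n = τ₀ + n/σ².
So 1/σ₀² = 1/2.8966 − 17/68.0 = 0.345232 − 0.250000 = 0.095232.
Hence σ₀² = 1/0.095232 ≈ 10.5.

σ₀² = 10.5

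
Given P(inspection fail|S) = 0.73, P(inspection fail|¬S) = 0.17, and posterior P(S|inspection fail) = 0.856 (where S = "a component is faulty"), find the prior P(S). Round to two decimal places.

P(S) = 0.58

In odds form, posterior odds = prior odds × likelihood ratio, so prior odds = posterior odds ÷ LR.
Posterior odds = 0.856/(1−0.856) = 5.9444. LR = 0.73/0.17 = 4.2941.
Prior odds = 5.9444/4.2941 = 1.3843, so P(S) = 1.3843/(1+1.3843) ≈ 0.58.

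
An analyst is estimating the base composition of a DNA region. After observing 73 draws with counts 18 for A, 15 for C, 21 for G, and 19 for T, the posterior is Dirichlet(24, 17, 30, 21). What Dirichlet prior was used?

For a Dirichlet(α) prior with multinomial counts c, the posterior is Dirichlet(α + c) componentwise.
Subtract each count from the matching posterior parameter: 24−18=6, 17−15=2, 30−21=9, 21−19=2.

Dirichlet(6, 2, 9, 2)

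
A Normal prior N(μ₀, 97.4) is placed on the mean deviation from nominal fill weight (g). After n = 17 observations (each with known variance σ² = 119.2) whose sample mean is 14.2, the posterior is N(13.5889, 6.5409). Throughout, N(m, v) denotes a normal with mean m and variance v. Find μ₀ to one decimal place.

The posterior mean is a precision-weighted average: μ_n = (τ₀μ₀ + τ_data·x̄)/(τ₀+τ_data), with τ₀=1/σ₀² and τ_data=n/σ².
Here τ₀ = 1/97.4 = 0.010267 and τ_data = 17/119.2 = 0.142617, so τ_n = 0.152884.
Rearranging for μ₀: μ₀ = (μ_n·τ_n − τ_data·x̄)/τ₀ = (13.5889·0.152884 − 0.142617·14.2) / 0.010267 = 0.052364/0.010267 ≈ 5.1.

μ₀ = 5.1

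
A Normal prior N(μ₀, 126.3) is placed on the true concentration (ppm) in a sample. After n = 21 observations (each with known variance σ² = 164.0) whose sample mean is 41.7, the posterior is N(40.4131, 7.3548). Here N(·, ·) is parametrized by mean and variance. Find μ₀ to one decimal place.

The posterior mean is a precision-weighted average: μ_n = (τ₀μ₀ + τ_data·x̄)/(τ₀+τ_data), with τ₀=1/σ₀² and τ_data=n/σ².
Here τ₀ = 1/126.3 = 0.007918 and τ_data = 21/164.0 = 0.128049, so τ_n = 0.135967.
Rearranging for μ₀: μ₀ = (μ_n·τ_n − τ_data·x̄)/τ₀ = (40.4131·0.135967 − 0.128049·41.7) / 0.007918 = 0.155205/0.007918 ≈ 19.6.

μ₀ = 19.6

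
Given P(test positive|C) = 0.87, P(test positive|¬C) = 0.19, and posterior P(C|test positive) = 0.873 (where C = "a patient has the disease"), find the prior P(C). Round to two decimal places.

Bayes' rule in odds form gives O(C|E) = O(C)·[P(E|C)/P(E|¬C)], hence O(C) = O(C|E)/LR.
Posterior odds = 0.873/(1−0.873) = 6.8740. LR = 0.87/0.19 = 4.5789.
Prior odds = 6.8740/4.5789 = 1.5012, so P(C) = 1.5012/(1+1.5012) ≈ 0.60.

P(C) = 0.60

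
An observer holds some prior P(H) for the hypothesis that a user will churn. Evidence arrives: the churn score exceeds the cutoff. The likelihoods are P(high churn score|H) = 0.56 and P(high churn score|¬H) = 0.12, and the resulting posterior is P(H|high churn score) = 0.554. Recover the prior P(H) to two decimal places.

P(H) = 0.21

In odds form, posterior odds = prior odds × likelihood ratio, so prior odds = posterior odds ÷ LR.
Posterior odds = 0.554/(1−0.554) = 1.2422. LR = 0.56/0.12 = 4.6667.
Prior odds = 1.2422/4.6667 = 0.2662, so P(H) = 0.2662/(1+0.2662) ≈ 0.21.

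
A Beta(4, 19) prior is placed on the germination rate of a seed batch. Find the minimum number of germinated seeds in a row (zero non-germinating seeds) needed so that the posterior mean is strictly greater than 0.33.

After k germinated seeds and 0 non-germinating seeds the posterior is Beta(4+k, 19), with mean (4+k)/(4+19+k).
Set (4+k)/(23+k) > 0.33 and solve: k > (0.33·23 − 4)/(1 − 0.33) = 5.358.
The smallest integer exceeding 5.358 is 6, and checking k=6: (10)/(29) = 0.3448 > 0.33.

k = 6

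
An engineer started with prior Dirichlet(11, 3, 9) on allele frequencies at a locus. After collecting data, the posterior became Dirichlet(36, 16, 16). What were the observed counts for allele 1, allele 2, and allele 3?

For a Dirichlet(α) prior with multinomial counts c, the posterior is Dirichlet(α + c) componentwise.
Counts are posterior − prior componentwise: 36−11=25, 16−3=13, 16−9=7.

counts (25, 13, 7)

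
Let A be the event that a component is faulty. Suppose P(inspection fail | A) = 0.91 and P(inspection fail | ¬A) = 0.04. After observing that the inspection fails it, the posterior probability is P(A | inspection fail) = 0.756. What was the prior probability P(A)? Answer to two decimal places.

P(A) = 0.12

In odds form, posterior odds = prior odds × likelihood ratio, so prior odds = posterior odds ÷ LR.
Posterior odds = 0.756/(1−0.756) = 3.0984. LR = 0.91/0.04 = 22.7500.
Prior odds = 3.0984/22.7500 = 0.1362, so P(A) = 0.1362/(1+0.1362) ≈ 0.12.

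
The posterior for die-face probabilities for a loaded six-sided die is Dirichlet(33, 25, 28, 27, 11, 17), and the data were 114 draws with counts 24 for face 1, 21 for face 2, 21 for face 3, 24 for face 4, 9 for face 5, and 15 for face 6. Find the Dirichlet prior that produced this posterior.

For a Dirichlet(α) prior with multinomial counts c, the posterior is Dirichlet(α + c) componentwise.
Subtract each count from the matching posterior parameter: 33−24=9, 25−21=4, 28−21=7, 27−24=3, 11−9=2, 17−15=2.

Dirichlet(9, 4, 7, 3, 2, 2)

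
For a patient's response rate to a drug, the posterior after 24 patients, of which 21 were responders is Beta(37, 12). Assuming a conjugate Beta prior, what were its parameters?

A Beta(α, β) prior with s successes and f failures in binomial data gives a Beta(α+s, β+f) posterior.
So α = 37 − 21 = 16 and β = 12 − 3 = 9.

Beta(16, 9)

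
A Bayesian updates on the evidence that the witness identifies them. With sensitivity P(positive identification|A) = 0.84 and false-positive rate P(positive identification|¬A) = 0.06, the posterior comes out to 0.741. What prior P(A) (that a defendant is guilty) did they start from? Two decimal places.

Bayes' rule in odds form gives O(A|E) = O(A)·[P(E|A)/P(E|¬A)], hence O(A) = O(A|E)/LR.
Posterior odds = 0.741/(1−0.741) = 2.8610. LR = 0.84/0.06 = 14.0000.
Prior odds = 2.8610/14.0000 = 0.2044, so P(A) = 0.2044/(1+0.2044) ≈ 0.17.

P(A) = 0.17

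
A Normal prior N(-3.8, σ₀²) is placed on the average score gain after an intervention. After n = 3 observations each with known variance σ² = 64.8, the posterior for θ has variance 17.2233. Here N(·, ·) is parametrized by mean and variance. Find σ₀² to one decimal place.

σ₀² = 85.0

Posterior precision equals prior precision plus data precision: 1/σ_n² = 1/σ₀² + n/σ².
So 1/σ₀² = 1/17.2233 − 3/64.8 = 0.058061 − 0.046296 = 0.011765.
Hence σ₀² = 1/0.011765 ≈ 85.0.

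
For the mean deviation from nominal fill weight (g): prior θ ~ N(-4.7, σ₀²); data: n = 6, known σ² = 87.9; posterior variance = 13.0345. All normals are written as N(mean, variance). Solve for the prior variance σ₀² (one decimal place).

Posterior precision equals prior precision plus data precision: 1/σ_n² = 1/σ₀² + n/σ².
So 1/σ₀² = 1/13.0345 − 6/87.9 = 0.076719 − 0.068259 = 0.008460.
Hence σ₀² = 1/0.008460 ≈ 118.2.

σ₀² = 118.2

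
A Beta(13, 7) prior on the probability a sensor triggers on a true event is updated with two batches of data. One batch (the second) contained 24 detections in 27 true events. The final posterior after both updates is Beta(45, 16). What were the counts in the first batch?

8 detections and 6 misses

Sequential conjugate updates are equivalent to a single update on the pooled data, so total successes = posterior α − prior α and total failures = posterior β − prior β.
Total across both batches: 45−13=32 detections, 16−7=9 misses.
Subtract the second batch: 32−24=8 detections and 9−3=6 misses.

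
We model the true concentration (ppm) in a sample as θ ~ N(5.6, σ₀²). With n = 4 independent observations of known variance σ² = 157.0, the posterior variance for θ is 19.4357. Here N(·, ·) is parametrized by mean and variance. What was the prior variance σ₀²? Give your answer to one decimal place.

For the Normal–Normal model with known σ², precisions add: τ_n = τ₀ + n/σ².
So 1/σ₀² = 1/19.4357 − 4/157.0 = 0.051452 − 0.025478 = 0.025974.
Hence σ₀² = 1/0.025974 ≈ 38.5.

σ₀² = 38.5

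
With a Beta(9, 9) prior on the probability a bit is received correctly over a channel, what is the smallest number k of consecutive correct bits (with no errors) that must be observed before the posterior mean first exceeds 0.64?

After k correct bits and 0 errors the posterior is Beta(9+k, 9), with mean (9+k)/(9+9+k).
Set (9+k)/(18+k) > 0.64 and solve: k > (0.64·18 − 9)/(1 − 0.64) = 7.000.
The smallest integer exceeding 7.000 is 8.

k = 8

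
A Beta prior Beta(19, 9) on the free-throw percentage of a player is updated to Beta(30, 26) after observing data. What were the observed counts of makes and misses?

11 makes and 17 misses

Beta is conjugate to the binomial likelihood: posterior = Beta(a+s, b+f).
So s = 30 − 19 = 11 and f = 26 − 9 = 17.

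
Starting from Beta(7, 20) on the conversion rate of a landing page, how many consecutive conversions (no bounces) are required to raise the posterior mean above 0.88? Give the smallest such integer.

After k conversions and 0 bounces the posterior is Beta(7+k, 20), with mean (7+k)/(7+20+k).
Set (7+k)/(27+k) > 0.88 and solve: k > (0.88·27 − 7)/(1 − 0.88) = 139.667.
The smallest integer exceeding 139.667 is 140, and checking k=140: (147)/(167) = 0.8802 > 0.88.

k = 140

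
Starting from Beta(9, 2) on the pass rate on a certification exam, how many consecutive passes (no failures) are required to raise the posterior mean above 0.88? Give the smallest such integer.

After k passes and 0 failures the posterior is Beta(9+k, 2), with mean (9+k)/(9+2+k).
Set (9+k)/(11+k) > 0.88 and solve: k > (0.88·11 − 9)/(1 − 0.88) = 5.667.
The smallest integer exceeding 5.667 is 6, and checking k=6: (15)/(17) = 0.8824 > 0.88.

k = 6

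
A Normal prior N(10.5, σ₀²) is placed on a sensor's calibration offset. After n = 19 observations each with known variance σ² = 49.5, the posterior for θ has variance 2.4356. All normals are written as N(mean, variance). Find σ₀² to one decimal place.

σ₀² = 37.4

For the Normal–Normal model with known σ², precisions add: τ_n = τ₀ + n/σ².
So 1/σ₀² = 1/2.4356 − 19/49.5 = 0.410576 − 0.383838 = 0.026738.
Hence σ₀² = 1/0.026738 ≈ 37.4.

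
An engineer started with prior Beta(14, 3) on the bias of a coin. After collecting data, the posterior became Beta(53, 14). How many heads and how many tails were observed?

Under Beta–binomial conjugacy the posterior parameters are (α+s, β+f).
Match parameters: s=53−14=39, f=14−3=11.

39 heads and 11 tails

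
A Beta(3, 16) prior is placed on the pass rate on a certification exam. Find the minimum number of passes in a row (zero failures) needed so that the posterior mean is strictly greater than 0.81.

After k passes and 0 failures the posterior is Beta(3+k, 16), with mean (3+k)/(3+16+k).
Set (3+k)/(19+k) > 0.81 and solve: k > (0.81·19 − 3)/(1 − 0.81) = 65.211.
The smallest integer exceeding 65.211 is 66.

k = 66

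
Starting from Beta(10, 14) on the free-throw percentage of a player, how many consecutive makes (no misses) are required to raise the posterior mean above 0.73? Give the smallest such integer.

k = 28

After k makes and 0 misses the posterior is Beta(10+k, 14), with mean (10+k)/(10+14+k).
Set (10+k)/(24+k) > 0.73 and solve: k > (0.73·24 − 10)/(1 − 0.73) = 27.852.
The smallest integer exceeding 27.852 is 28.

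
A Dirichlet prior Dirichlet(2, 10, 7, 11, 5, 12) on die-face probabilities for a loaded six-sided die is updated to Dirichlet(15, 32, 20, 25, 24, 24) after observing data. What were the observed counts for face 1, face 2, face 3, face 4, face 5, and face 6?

For a Dirichlet(α) prior with multinomial counts c, the posterior is Dirichlet(α + c) componentwise.
Counts are posterior − prior componentwise: 15−2=13, 32−10=22, 20−7=13, 25−11=14, 24−5=19, 24−12=12.

counts (13, 22, 13, 14, 19, 12)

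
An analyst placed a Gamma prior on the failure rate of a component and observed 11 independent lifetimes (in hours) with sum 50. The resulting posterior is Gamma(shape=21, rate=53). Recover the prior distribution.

Gamma(shape=10, rate=3)

For an exponential likelihood with a Gamma(α, β) prior on the rate, n observations with total T give posterior Gamma(α+n, β+T).
So α = 21 − 11 = 10 and β = 53 − 50 = 3.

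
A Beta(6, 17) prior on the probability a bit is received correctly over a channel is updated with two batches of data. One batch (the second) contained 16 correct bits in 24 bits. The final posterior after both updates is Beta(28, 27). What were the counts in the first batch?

Sequential conjugate updates are equivalent to a single update on the pooled data, so total successes = posterior α − prior α and total failures = posterior β − prior β.
Total across both batches: 28−6=22 correct bits, 27−17=10 errors.
Subtract the second batch: 22−16=6 correct bits and 10−8=2 errors.

6 correct bits and 2 errors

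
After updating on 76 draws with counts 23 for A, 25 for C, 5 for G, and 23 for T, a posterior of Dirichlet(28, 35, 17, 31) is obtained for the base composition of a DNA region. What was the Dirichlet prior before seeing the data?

Dirichlet(5, 10, 12, 8)

For a Dirichlet(α) prior with multinomial counts c, the posterior is Dirichlet(α + c) componentwise.
Subtract each count from the matching posterior parameter: 28−23=5, 35−25=10, 17−5=12, 31−23=8.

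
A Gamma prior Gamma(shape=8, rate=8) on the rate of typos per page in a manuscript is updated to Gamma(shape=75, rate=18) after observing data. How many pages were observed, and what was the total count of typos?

Gamma–Poisson conjugacy: posterior shape = α + Σxᵢ, posterior rate = β + n.
Matching: Σxᵢ = 75 − 8 = 67 and n = 18 − 8 = 10.

n = 10 pages with total 67 typos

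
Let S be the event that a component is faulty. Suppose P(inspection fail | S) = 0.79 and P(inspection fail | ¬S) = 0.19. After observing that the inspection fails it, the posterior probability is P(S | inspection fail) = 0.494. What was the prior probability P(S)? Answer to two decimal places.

In odds form, posterior odds = prior odds × likelihood ratio, so prior odds = posterior odds ÷ LR.
Posterior odds = 0.494/(1−0.494) = 0.9763. LR = 0.79/0.19 = 4.1579.
Prior odds = 0.9763/4.1579 = 0.2348, so P(S) = 0.2348/(1+0.2348) ≈ 0.19.

P(S) = 0.19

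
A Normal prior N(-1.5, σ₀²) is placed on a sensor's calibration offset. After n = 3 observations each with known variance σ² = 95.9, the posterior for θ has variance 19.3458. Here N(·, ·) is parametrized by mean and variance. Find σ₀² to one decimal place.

Posterior precision equals prior precision plus data precision: 1/σ_n² = 1/σ₀² + n/σ².
So 1/σ₀² = 1/19.3458 − 3/95.9 = 0.051691 − 0.031283 = 0.020408.
Hence σ₀² = 1/0.020408 ≈ 49.0.

σ₀² = 49.0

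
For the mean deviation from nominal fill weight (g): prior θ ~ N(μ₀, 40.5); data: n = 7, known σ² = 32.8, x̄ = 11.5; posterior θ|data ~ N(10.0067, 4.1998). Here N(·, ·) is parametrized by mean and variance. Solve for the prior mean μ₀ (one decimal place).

μ₀ = -2.9

With known observation variance, the Normal–Normal posterior has precision τ_n = τ₀ + n/σ² and mean μ_n = (τ₀μ₀ + (n/σ²)x̄)/τ_n.
Here τ₀ = 1/40.5 = 0.024691 and τ_data = 7/32.8 = 0.213415, so τ_n = 0.238106.
Rearranging for μ₀: μ₀ = (μ_n·τ_n − τ_data·x̄)/τ₀ = (10.0067·0.238106 − 0.213415·11.5) / 0.024691 = -0.071617/0.024691 ≈ -2.9.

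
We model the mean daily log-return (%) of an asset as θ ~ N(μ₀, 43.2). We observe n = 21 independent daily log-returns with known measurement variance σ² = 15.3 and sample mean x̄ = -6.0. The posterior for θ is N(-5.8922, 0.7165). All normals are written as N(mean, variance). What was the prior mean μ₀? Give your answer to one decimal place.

μ₀ = 0.5

The posterior mean is a precision-weighted average: μ_n = (τ₀μ₀ + τ_data·x̄)/(τ₀+τ_data), with τ₀=1/σ₀² and τ_data=n/σ².
Here τ₀ = 1/43.2 = 0.023148 and τ_data = 21/15.3 = 1.372549, so τ_n = 1.395697.
Rearranging for μ₀: μ₀ = (μ_n·τ_n − τ_data·x̄)/τ₀ = (-5.8922·1.395697 − 1.372549·-6.0) / 0.023148 = 0.011568/0.023148 ≈ 0.5.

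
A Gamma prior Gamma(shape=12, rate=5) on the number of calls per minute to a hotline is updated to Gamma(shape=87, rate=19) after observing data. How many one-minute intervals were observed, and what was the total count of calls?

Gamma–Poisson conjugacy: posterior shape = α + Σxᵢ, posterior rate = β + n.
Matching: Σxᵢ = 87 − 12 = 75 and n = 19 − 5 = 14.

n = 14 one-minute intervals with total 75 calls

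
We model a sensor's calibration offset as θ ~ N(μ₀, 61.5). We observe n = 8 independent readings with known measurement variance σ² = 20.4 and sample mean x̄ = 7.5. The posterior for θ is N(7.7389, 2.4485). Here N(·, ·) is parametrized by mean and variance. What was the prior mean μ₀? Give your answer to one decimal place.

μ₀ = 13.5

With known observation variance, the Normal–Normal posterior has precision τ_n = τ₀ + n/σ² and mean μ_n = (τ₀μ₀ + (n/σ²)x̄)/τ_n.
Here τ₀ = 1/61.5 = 0.016260 and τ_data = 8/20.4 = 0.392157, so τ_n = 0.408417.
Rearranging for μ₀: μ₀ = (μ_n·τ_n − τ_data·x̄)/τ₀ = (7.7389·0.408417 − 0.392157·7.5) / 0.016260 = 0.219521/0.016260 ≈ 13.5.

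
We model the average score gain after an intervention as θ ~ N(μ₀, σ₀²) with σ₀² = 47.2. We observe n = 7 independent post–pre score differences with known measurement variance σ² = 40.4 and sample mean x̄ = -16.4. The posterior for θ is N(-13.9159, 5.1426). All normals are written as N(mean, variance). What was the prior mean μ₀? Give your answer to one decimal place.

With known observation variance, the Normal–Normal posterior has precision τ_n = τ₀ + n/σ² and mean μ_n = (τ₀μ₀ + (n/σ²)x̄)/τ_n.
Here τ₀ = 1/47.2 = 0.021186 and τ_data = 7/40.4 = 0.173267, so τ_n = 0.194453.
Rearranging for μ₀: μ₀ = (μ_n·τ_n − τ_data·x̄)/τ₀ = (-13.9159·0.194453 − 0.173267·-16.4) / 0.021186 = 0.135590/0.021186 ≈ 6.4.

μ₀ = 6.4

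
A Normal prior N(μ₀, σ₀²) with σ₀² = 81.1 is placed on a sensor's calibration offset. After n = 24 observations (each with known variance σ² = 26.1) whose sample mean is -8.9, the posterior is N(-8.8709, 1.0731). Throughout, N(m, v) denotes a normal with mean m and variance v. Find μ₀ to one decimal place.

μ₀ = -6.7

With known observation variance, the Normal–Normal posterior has precision τ_n = τ₀ + n/σ² and mean μ_n = (τ₀μ₀ + (n/σ²)x̄)/τ_n.
Here τ₀ = 1/81.1 = 0.012330 and τ_data = 24/26.1 = 0.919540, so τ_n = 0.931870.
Rearranging for μ₀: μ₀ = (μ_n·τ_n − τ_data·x̄)/τ₀ = (-8.8709·0.931870 − 0.919540·-8.9) / 0.012330 = -0.082620/0.012330 ≈ -6.7.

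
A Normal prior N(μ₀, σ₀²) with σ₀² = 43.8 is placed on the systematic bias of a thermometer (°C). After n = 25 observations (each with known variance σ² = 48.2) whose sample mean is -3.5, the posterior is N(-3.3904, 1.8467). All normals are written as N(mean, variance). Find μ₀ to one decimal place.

μ₀ = -0.9

The posterior mean is a precision-weighted average: μ_n = (τ₀μ₀ + τ_data·x̄)/(τ₀+τ_data), with τ₀=1/σ₀² and τ_data=n/σ².
Here τ₀ = 1/43.8 = 0.022831 and τ_data = 25/48.2 = 0.518672, so τ_n = 0.541503.
Rearranging for μ₀: μ₀ = (μ_n·τ_n − τ_data·x̄)/τ₀ = (-3.3904·0.541503 − 0.518672·-3.5) / 0.022831 = -0.020560/0.022831 ≈ -0.9.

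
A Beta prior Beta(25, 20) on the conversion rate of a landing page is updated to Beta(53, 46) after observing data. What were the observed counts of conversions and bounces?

A Beta(α, β) prior with s successes and f failures in binomial data gives a Beta(α+s, β+f) posterior.
So s = 53 − 25 = 28 and f = 46 − 20 = 26.

28 conversions and 26 bounces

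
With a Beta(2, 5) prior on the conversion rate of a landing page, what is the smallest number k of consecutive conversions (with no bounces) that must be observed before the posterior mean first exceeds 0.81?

After k conversions and 0 bounces the posterior is Beta(2+k, 5), with mean (2+k)/(2+5+k).
Set (2+k)/(7+k) > 0.81 and solve: k > (0.81·7 − 2)/(1 − 0.81) = 19.316.
The smallest integer exceeding 19.316 is 20, and checking k=20: (22)/(27) = 0.8148 > 0.81.

k = 20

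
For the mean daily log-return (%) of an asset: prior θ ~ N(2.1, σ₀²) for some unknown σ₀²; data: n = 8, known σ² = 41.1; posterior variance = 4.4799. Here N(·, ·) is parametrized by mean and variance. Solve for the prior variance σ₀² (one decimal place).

σ₀² = 35.0

Posterior precision equals prior precision plus data precision: 1/σ_n² = 1/σ₀² + n/σ².
So 1/σ₀² = 1/4.4799 − 8/41.1 = 0.223219 − 0.194647 = 0.028572.
Hence σ₀² = 1/0.028572 ≈ 35.0.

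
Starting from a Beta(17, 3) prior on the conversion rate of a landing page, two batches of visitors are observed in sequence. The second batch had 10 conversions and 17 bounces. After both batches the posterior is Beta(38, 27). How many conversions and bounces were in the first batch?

11 conversions and 7 bounces

Because Beta–binomial updating is additive in the counts, the combined data contributed (α_post−α_prior, β_post−β_prior) successes and failures.
Total across both batches: 38−17=21 conversions, 27−3=24 bounces.
Subtract the second batch: 21−10=11 conversions and 24−17=7 bounces.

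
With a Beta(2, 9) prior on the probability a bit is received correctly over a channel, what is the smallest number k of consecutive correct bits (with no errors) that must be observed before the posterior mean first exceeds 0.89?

After k correct bits and 0 errors the posterior is Beta(2+k, 9), with mean (2+k)/(2+9+k).
Set (2+k)/(11+k) > 0.89 and solve: k > (0.89·11 − 2)/(1 − 0.89) = 70.818.
The smallest integer exceeding 70.818 is 71, and checking k=71: (73)/(82) = 0.8902 > 0.89.

k = 71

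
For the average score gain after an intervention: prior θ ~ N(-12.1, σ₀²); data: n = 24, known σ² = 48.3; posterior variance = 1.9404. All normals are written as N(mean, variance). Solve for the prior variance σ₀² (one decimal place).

σ₀² = 54.2

For the Normal–Normal model with known σ², precisions add: τ_n = τ₀ + n/σ².
So 1/σ₀² = 1/1.9404 − 24/48.3 = 0.515358 − 0.496894 = 0.018464.
Hence σ₀² = 1/0.018464 ≈ 54.2.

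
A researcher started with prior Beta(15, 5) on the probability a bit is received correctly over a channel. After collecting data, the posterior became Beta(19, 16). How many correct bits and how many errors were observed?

Under Beta–binomial conjugacy the posterior parameters are (a+s, b+f).
Match parameters: s=19−15=4, f=16−5=11.

4 correct bits and 11 errors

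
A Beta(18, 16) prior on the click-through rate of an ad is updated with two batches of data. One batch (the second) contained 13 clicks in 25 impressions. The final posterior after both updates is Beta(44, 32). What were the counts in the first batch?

Because Beta–binomial updating is additive in the counts, the combined data contributed (α_post−α_prior, β_post−β_prior) successes and failures.
Total across both batches: 44−18=26 clicks, 32−16=16 non-clicks.
Subtract the second batch: 26−13=13 clicks and 16−12=4 non-clicks.

13 clicks and 4 non-clicks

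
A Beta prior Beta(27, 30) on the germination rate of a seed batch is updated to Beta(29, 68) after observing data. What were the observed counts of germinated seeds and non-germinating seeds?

2 germinated seeds and 38 non-germinating seeds

Under Beta–binomial conjugacy the posterior parameters are (a+s, b+f).
So s = 29 − 27 = 2 and f = 68 − 30 = 38.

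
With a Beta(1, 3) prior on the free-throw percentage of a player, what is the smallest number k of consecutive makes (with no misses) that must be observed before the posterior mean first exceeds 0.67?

k = 6

After k makes and 0 misses the posterior is Beta(1+k, 3), with mean (1+k)/(1+3+k).
Set (1+k)/(4+k) > 0.67 and solve: k > (0.67·4 − 1)/(1 − 0.67) = 5.091.
The smallest integer exceeding 5.091 is 6.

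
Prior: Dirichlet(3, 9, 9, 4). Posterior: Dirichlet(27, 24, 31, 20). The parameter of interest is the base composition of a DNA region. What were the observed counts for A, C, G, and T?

counts (24, 15, 22, 16)

For a Dirichlet(α) prior with multinomial counts c, the posterior is Dirichlet(α + c) componentwise.
Counts are posterior − prior componentwise: 27−3=24, 24−9=15, 31−9=22, 20−4=16.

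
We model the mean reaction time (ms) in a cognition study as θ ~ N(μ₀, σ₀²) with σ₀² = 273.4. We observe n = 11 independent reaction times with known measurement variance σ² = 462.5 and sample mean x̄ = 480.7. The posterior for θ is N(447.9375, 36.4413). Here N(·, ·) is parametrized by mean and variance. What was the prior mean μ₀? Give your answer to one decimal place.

The posterior mean is a precision-weighted average: μ_n = (τ₀μ₀ + τ_data·x̄)/(τ₀+τ_data), with τ₀=1/σ₀² and τ_data=n/σ².
Here τ₀ = 1/273.4 = 0.003658 and τ_data = 11/462.5 = 0.023784, so τ_n = 0.027442.
Rearranging for μ₀: μ₀ = (μ_n·τ_n − τ_data·x̄)/τ₀ = (447.9375·0.027442 − 0.023784·480.7) / 0.003658 = 0.859332/0.003658 ≈ 234.9.

μ₀ = 234.9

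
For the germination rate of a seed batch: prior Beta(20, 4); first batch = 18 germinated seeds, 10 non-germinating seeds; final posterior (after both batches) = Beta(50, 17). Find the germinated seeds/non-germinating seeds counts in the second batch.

Because Beta–binomial updating is additive in the counts, the combined data contributed (α_post−α_prior, β_post−β_prior) successes and failures.
Total across both batches: 50−20=30 germinated seeds, 17−4=13 non-germinating seeds.
Subtract the first batch: 30−18=12 germinated seeds and 13−10=3 non-germinating seeds.

12 germinated seeds and 3 non-germinating seeds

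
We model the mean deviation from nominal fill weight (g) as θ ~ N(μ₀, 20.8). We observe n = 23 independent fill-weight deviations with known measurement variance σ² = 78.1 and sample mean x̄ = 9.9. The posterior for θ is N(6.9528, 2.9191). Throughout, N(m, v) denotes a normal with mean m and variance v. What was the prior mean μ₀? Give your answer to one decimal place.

μ₀ = -11.1

With known observation variance, the Normal–Normal posterior has precision τ_n = τ₀ + n/σ² and mean μ_n = (τ₀μ₀ + (n/σ²)x̄)/τ_n.
Here τ₀ = 1/20.8 = 0.048077 and τ_data = 23/78.1 = 0.294494, so τ_n = 0.342571.
Rearranging for μ₀: μ₀ = (μ_n·τ_n − τ_data·x̄)/τ₀ = (6.9528·0.342571 − 0.294494·9.9) / 0.048077 = -0.533663/0.048077 ≈ -11.1.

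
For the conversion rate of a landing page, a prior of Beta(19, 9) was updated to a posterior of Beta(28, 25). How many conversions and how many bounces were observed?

A Beta(a, b) prior with s successes and f failures in binomial data gives a Beta(a+s, b+f) posterior.
So s = 28 − 19 = 9 and f = 25 − 9 = 16.

9 conversions and 16 bounces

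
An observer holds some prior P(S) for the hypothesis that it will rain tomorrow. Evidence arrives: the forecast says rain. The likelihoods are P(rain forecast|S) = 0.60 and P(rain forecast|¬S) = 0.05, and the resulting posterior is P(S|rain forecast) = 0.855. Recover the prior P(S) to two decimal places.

Bayes' rule in odds form gives O(S|E) = O(S)·[P(E|S)/P(E|¬S)], hence O(S) = O(S|E)/LR.
Posterior odds = 0.855/(1−0.855) = 5.8966. LR = 0.60/0.05 = 12.0000.
Prior odds = 5.8966/12.0000 = 0.4914, so P(S) = 0.4914/(1+0.4914) ≈ 0.33.

P(S) = 0.33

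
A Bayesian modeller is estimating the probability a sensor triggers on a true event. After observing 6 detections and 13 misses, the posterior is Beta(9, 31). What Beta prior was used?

A Beta(a, b) prior with s successes and f failures in binomial data gives a Beta(a+s, b+f) posterior.
Subtract the data counts: 9−6=3, 31−13=18.

Beta(3, 18)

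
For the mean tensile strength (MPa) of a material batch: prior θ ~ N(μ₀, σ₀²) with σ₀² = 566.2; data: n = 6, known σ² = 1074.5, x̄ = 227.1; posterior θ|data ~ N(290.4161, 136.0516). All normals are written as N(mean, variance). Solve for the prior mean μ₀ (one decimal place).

The posterior mean is a precision-weighted average: μ_n = (τ₀μ₀ + τ_data·x̄)/(τ₀+τ_data), with τ₀=1/σ₀² and τ_data=n/σ².
Here τ₀ = 1/566.2 = 0.001766 and τ_data = 6/1074.5 = 0.005584, so τ_n = 0.007350.
Rearranging for μ₀: μ₀ = (μ_n·τ_n − τ_data·x̄)/τ₀ = (290.4161·0.007350 − 0.005584·227.1) / 0.001766 = 0.866432/0.001766 ≈ 490.6.

μ₀ = 490.6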